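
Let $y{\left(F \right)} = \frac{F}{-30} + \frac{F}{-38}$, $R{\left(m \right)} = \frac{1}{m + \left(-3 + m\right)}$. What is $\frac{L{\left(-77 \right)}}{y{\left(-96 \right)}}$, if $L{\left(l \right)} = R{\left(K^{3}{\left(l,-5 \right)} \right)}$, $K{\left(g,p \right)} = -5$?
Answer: $- \frac{95}{137632} \approx -0.00069025$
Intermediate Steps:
$R{\left(m \right)} = \frac{1}{-3 + 2 m}$
$L{\left(l \right)} = - \frac{1}{253}$ ($L{\left(l \right)} = \frac{1}{-3 + 2 \left(-5\right)^{3}} = \frac{1}{-3 + 2 \left(-125\right)} = \frac{1}{-3 - 250} = \frac{1}{-253} = - \frac{1}{253}$)
$y{\left(F \right)} = - \frac{17 F}{285}$ ($y{\left(F \right)} = F \left(- \frac{1}{30}\right) + F \left(- \frac{1}{38}\right) = - \frac{F}{30} - \frac{F}{38} = - \frac{17 F}{285}$)
$\frac{L{\left(-77 \right)}}{y{\left(-96 \right)}} = - \frac{1}{253 \left(\left(- \frac{17}{285}\right) \left(-96\right)\right)} = - \frac{1}{253 \cdot \frac{544}{95}} = \left(- \frac{1}{253}\right) \frac{95}{544} = - \frac{95}{137632}$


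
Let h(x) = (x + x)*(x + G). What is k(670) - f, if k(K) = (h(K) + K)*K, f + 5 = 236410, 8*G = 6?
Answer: 602411845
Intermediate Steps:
G = 3/4 (G = (1/8)*6 = 3/4 ≈ 0.75000)
f = 236405 (f = -5 + 236410 = 236405)
h(x) = 2*x*(3/4 + x) (h(x) = (x + x)*(x + 3/4) = (2*x)*(3/4 + x) = 2*x*(3/4 + x))
k(K) = K*(K + K*(3 + 4*K)/2) (k(K) = (K*(3 + 4*K)/2 + K)*K = (K + K*(3 + 4*K)/2)*K = K*(K + K*(3 + 4*K)/2))
k(670) - f = (1/2)*670**2*(5 + 4*670) - 1*236405 = (1/2)*448900*(5 + 2680) - 236405 = (1/2)*448900*2685 - 236405 = 602648250 - 236405 = 602411845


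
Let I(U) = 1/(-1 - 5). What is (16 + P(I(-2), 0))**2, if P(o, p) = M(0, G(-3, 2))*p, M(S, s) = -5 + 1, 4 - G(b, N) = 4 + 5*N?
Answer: 256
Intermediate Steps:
I(U) = -1/6 (I(U) = 1/(-6) = -1/6)
G(b, N) = -5*N (G(b, N) = 4 - (4 + 5*N) = 4 + (-4 - 5*N) = -5*N)
M(S, s) = -4
P(o, p) = -4*p
(16 + P(I(-2), 0))**2 = (16 - 4*0)**2 = (16 + 0)**2 = 16**2 = 256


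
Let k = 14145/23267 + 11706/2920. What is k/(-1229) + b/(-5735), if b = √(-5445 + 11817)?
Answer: -156833451/41748908780 - 6*√177/5735 ≈ -0.017675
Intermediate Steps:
k = 156833451/33969820 (k = 14145*(1/23267) + 11706*(1/2920) = 14145/23267 + 5853/1460 = 156833451/33969820 ≈ 4.6168)
b = 6*√177 (b = √6372 = 6*√177 ≈ 79.825)
k/(-1229) + b/(-5735) = (156833451/33969820)/(-1229) + (6*√177)/(-5735) = (156833451/33969820)*(-1/1229) + (6*√177)*(-1/5735) = -156833451/41748908780 - 6*√177/5735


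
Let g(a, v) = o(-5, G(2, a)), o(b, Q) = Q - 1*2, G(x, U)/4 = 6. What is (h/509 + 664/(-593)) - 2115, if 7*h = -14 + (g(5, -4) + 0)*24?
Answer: -4470757815/2112859 ≈ -2116.0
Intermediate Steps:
G(x, U) = 24 (G(x, U) = 4*6 = 24)
o(b, Q) = -2 + Q (o(b, Q) = Q - 2 = -2 + Q)
g(a, v) = 22 (g(a, v) = -2 + 24 = 22)
h = 514/7 (h = (-14 + (22 + 0)*24)/7 = (-14 + 22*24)/7 = (-14 + 528)/7 = (1/7)*514 = 514/7 ≈ 73.429)
(h/509 + 664/(-593)) - 2115 = ((514/7)/509 + 664/(-593)) - 2115 = ((514/7)*(1/509) + 664*(-1/593)) - 2115 = (514/3563 - 664/593) - 2115 = -2061030/2112859 - 2115 = -4470757815/2112859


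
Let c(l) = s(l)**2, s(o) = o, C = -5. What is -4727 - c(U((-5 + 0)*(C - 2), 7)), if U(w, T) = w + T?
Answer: -6491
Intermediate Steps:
U(w, T) = T + w
c(l) = l**2
-4727 - c(U((-5 + 0)*(C - 2), 7)) = -4727 - (7 + (-5 + 0)*(-5 - 2))**2 = -4727 - (7 - 5*(-7))**2 = -4727 - (7 + 35)**2 = -4727 - 1*42**2 = -4727 - 1*1764 = -4727 - 1764 = -6491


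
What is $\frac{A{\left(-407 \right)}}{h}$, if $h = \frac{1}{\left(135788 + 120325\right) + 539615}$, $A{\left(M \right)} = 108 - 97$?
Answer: $8753008$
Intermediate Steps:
$A{\left(M \right)} = 11$
$h = \frac{1}{795728}$ ($h = \frac{1}{256113 + 539615} = \frac{1}{795728} \approx 1.2567 \cdot 10^{-6}$)
$\frac{A{\left(-407 \right)}}{h} = 11 \frac{1}{\frac{1}{795728}} = 11 \cdot 795728 = 8753008$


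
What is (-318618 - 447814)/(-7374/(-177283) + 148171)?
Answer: -135875364256/26268206767 ≈ -5.1726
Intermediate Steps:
(-318618 - 447814)/(-7374/(-177283) + 148171) = -766432/(-7374*(-1/177283) + 148171) = -766432/(7374/177283 + 148171) = -766432/26268206767/177283 = -766432*177283/26268206767 = -135875364256/26268206767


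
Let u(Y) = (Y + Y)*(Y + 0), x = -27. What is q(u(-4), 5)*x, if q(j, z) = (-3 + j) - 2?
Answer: -729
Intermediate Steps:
u(Y) = 2*Y**2 (u(Y) = (2*Y)*Y = 2*Y**2)
q(j, z) = -5 + j
q(u(-4), 5)*x = (-5 + 2*(-4)**2)*(-27) = (-5 + 2*16)*(-27) = (-5 + 32)*(-27) = 27*(-27) = -729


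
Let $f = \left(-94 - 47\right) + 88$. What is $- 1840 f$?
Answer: $97520$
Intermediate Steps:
$f = -53$ ($f = -141 + 88 = -53$)
$- 1840 f = \left(-1840\right) \left(-53\right) = 97520$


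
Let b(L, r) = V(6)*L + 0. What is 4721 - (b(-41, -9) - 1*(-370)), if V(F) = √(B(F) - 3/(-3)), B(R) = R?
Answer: 4351 + 41*√7 ≈ 4459.5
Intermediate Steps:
V(F) = √(1 + F) (V(F) = √(F - 3/(-3)) = √(F - 3*(-⅓)) = √(F + 1) = √(1 + F))
b(L, r) = L*√7 (b(L, r) = √(1 + 6)*L + 0 = √7*L + 0 = L*√7 + 0 = L*√7)
4721 - (b(-41, -9) - 1*(-370)) = 4721 - (-41*√7 - 1*(-370)) = 4721 - (-41*√7 + 370) = 4721 - (370 - 41*√7) = 4721 + (-370 + 41*√7) = 4351 + 41*√7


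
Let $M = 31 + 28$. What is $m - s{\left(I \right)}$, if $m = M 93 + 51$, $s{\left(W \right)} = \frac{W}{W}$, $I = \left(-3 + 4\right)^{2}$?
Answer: $5537$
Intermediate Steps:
$M = 59$
$I = 1$ ($I = 1^{2} = 1$)
$s{\left(W \right)} = 1$
$m = 5538$ ($m = 59 \cdot 93 + 51 = 5487 + 51 = 5538$)
$m - s{\left(I \right)} = 5538 - 1 = 5537$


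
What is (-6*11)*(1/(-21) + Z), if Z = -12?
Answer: 5566/7 ≈ 795.14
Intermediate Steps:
(-6*11)*(1/(-21) + Z) = (-6*11)*(1/(-21) - 12) = -66*(-1/21 - 12) = -66*(-253/21) = 5566/7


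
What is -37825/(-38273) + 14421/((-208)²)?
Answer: 2188395733/1655843072 ≈ 1.3216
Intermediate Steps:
-37825/(-38273) + 14421/((-208)²) = -37825*(-1/38273) + 14421/43264 = 37825/38273 + 14421*(1/43264) = 37825/38273 + 14421/43264 = 2188395733/1655843072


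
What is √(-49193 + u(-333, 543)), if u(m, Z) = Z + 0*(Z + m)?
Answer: 5*I*√1946 ≈ 220.57*I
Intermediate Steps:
u(m, Z) = Z (u(m, Z) = Z + 0 = Z)
√(-49193 + u(-333, 543)) = √(-49193 + 543) = √(-48650) = 5*I*√1946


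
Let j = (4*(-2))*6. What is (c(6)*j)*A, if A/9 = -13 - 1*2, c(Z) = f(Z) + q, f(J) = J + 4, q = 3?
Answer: 84240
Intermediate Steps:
f(J) = 4 + J
c(Z) = 7 + Z (c(Z) = (4 + Z) + 3 = 7 + Z)
A = -135 (A = 9*(-13 - 1*2) = 9*(-13 - 2) = 9*(-15) = -135)
j = -48 (j = -8*6 = -48)
(c(6)*j)*A = ((7 + 6)*(-48))*(-135) = (13*(-48))*(-135) = -624*(-135) = 84240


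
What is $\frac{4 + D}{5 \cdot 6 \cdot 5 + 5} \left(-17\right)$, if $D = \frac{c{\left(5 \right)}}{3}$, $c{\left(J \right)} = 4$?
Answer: $- \frac{272}{465} \approx -0.58495$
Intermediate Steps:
$D = \frac{4}{3} \approx 1.3333$
$\frac{4 + D}{5 \cdot 6 \cdot 5 + 5} \left(-17\right) = \frac{4 + \frac{4}{3}}{5 \cdot 6 \cdot 5 + 5} \left(-17\right) = \frac{16}{3 \left(30 \cdot 5 + 5\right)} \left(-17\right) = \frac{16}{3 \left(150 + 5\right)} \left(-17\right) = \frac{16}{3 \cdot 155} \left(-17\right) = \frac{16}{3} \cdot \frac{1}{155} \left(-17\right) = \frac{16}{465} \left(-17\right) = - \frac{272}{465}$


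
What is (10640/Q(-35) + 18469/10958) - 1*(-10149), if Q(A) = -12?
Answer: 304545353/32874 ≈ 9264.0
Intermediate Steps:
(10640/Q(-35) + 18469/10958) - 1*(-10149) = (10640/(-12) + 18469/10958) - 1*(-10149) = (10640*(-1/12) + 18469*(1/10958)) + 10149 = (-2660/3 + 18469/10958) + 10149 = -29092873/32874 + 10149 = 304545353/32874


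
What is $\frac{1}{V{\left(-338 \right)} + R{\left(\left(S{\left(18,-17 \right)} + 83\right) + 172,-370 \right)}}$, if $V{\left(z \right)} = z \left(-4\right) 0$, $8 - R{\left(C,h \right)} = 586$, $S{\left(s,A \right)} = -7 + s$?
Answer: $- \frac{1}{578} \approx -0.0017301$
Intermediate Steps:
$R{\left(C,h \right)} = -578$ ($R{\left(C,h \right)} = 8 - 586 = -578$)
$V{\left(z \right)} = 0$ ($V{\left(z \right)} = - 4 z 0 = 0$)
$\frac{1}{V{\left(-338 \right)} + R{\left(\left(S{\left(18,-17 \right)} + 83\right) + 172,-370 \right)}} = \frac{1}{0 - 578} = \frac{1}{-578} = - \frac{1}{578}$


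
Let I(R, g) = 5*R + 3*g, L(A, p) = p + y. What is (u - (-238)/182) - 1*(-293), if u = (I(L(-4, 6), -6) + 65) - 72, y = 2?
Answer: 4021/13 ≈ 309.31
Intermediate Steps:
L(A, p) = 2 + p (L(A, p) = p + 2 = 2 + p)
I(R, g) = 3*g + 5*R
u = 15 (u = ((3*(-6) + 5*(2 + 6)) + 65) - 72 = ((-18 + 5*8) + 65) - 72 = ((-18 + 40) + 65) - 72 = (22 + 65) - 72 = 87 - 72 = 15)
(u - (-238)/182) - 1*(-293) = (15 - (-238)/182) - 1*(-293) = (15 - (-238)/182) + 293 = (15 - 1*(-17/13)) + 293 = (15 + 17/13) + 293 = 212/13 + 293 = 4021/13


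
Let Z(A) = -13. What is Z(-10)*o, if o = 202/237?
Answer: -2626/237 ≈ -11.080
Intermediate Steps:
o = 202/237 (o = 202*(1/237) = 202/237 ≈ 0.85232)
Z(-10)*o = -13*202/237 = -2626/237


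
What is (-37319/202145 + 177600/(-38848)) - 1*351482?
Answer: -43128133241238/122702015 ≈ -3.5149e+5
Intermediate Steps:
(-37319/202145 + 177600/(-38848)) - 1*351482 = (-37319*1/202145 + 177600*(-1/38848)) - 351482 = (-37319/202145 - 2775/607) - 351482 = -583605008/122702015 - 351482 = -43128133241238/122702015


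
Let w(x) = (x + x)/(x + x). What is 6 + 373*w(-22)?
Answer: 379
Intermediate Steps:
w(x) = 1 (w(x) = (2*x)/((2*x)) = (2*x)*(1/(2*x)) = 1)
6 + 373*w(-22) = 6 + 373*1 = 6 + 373 = 379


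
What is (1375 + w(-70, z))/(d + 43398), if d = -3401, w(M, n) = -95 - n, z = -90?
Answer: 1370/39997 ≈ 0.034253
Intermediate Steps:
(1375 + w(-70, z))/(d + 43398) = (1375 + (-95 - 1*(-90)))/(-3401 + 43398) = (1375 + (-95 + 90))/39997 = (1375 - 5)*(1/39997) = 1370*(1/39997) = 1370/39997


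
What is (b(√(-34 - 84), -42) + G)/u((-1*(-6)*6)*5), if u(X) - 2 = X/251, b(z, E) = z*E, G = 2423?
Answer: 608173/682 - 5271*I*√118/341 ≈ 891.75 - 167.91*I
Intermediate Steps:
b(z, E) = E*z
u(X) = 2 + X/251
(b(√(-34 - 84), -42) + G)/u((-1*(-6)*6)*5) = (-42*√(-34 - 84) + 2423)/(2 + ((-1*(-6)*6)*5)/251) = (-42*I*√118 + 2423)/(2 + ((6*6)*5)/251) = (-42*I*√118 + 2423)/(2 + (36*5)/251) = (-42*I*√118 + 2423)/(2 + (1/251)*180) = (2423 - 42*I*√118)/(2 + 180/251) = (2423 - 42*I*√118)/(682/251) = (2423 - 42*I*√118)*(251/682) = 608173/682 - 5271*I*√118/341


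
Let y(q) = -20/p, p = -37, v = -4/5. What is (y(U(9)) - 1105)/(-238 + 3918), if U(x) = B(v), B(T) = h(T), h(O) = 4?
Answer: -8173/27232 ≈ -0.30012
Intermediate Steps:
v = -⅘ (v = -4*⅕ = -⅘ ≈ -0.80000)
B(T) = 4
U(x) = 4
y(q) = 20/37 (y(q) = -20/(-37) = -20*(-1/37) = 20/37)
(y(U(9)) - 1105)/(-238 + 3918) = (20/37 - 1105)/(-238 + 3918) = -40865/37/3680 = -40865/37*1/3680 = -8173/27232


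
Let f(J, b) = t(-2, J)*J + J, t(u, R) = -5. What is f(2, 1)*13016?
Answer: -104128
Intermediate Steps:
f(J, b) = -4*J (f(J, b) = -5*J + J = -4*J)
f(2, 1)*13016 = -4*2*13016 = -8*13016 = -104128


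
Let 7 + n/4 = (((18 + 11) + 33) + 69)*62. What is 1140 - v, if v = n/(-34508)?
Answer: 9842895/8627 ≈ 1140.9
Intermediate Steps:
n = 32460 (n = -28 + 4*((((18 + 11) + 33) + 69)*62) = -28 + 4*(((29 + 33) + 69)*62) = -28 + 4*((62 + 69)*62) = -28 + 4*(131*62) = -28 + 4*8122 = -28 + 32488 = 32460)
v = -8115/8627 (v = 32460/(-34508) = 32460*(-1/34508) = -8115/8627 ≈ -0.94065)
1140 - v = 1140 - 1*(-8115/8627) = 1140 + 8115/8627 = 9842895/8627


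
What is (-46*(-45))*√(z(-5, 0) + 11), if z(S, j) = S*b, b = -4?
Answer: 2070*√31 ≈ 11525.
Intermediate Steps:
z(S, j) = -4*S (z(S, j) = S*(-4) = -4*S)
(-46*(-45))*√(z(-5, 0) + 11) = (-46*(-45))*√(-4*(-5) + 11) = 2070*√(20 + 11) = 2070*√31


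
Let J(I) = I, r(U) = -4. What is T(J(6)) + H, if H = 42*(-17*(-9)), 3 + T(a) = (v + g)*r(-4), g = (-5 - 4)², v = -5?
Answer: 6119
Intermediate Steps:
g = 81 (g = (-9)² = 81)
T(a) = -307 (T(a) = -3 + (-5 + 81)*(-4) = -3 + 76*(-4) = -3 - 304 = -307)
H = 6426 (H = 42*153 = 6426)
T(J(6)) + H = -307 + 6426 = 6119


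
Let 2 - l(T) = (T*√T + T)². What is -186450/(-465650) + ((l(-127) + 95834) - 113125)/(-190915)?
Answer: -3610689402/355598279 + 32258*I*√127/190915 ≈ -10.154 + 1.9041*I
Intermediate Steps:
l(T) = 2 - (T + T^(3/2))² (l(T) = 2 - (T*√T + T)² = 2 - (T^(3/2) + T)² = 2 - (T + T^(3/2))²)
-186450/(-465650) + ((l(-127) + 95834) - 113125)/(-190915) = -186450/(-465650) + (((2 - (-127 + (-127)^(3/2))²) + 95834) - 113125)/(-190915) = -186450*(-1/465650) + (((2 - (-127 - 127*I*√127)²) + 95834) - 113125)*(-1/190915) = 3729/9313 + ((95836 - (-127 - 127*I*√127)²) - 113125)*(-1/190915) = 3729/9313 + (-17289 - (-127 - 127*I*√127)²)*(-1/190915) = 3729/9313 + (17289/190915 + (-127 - 127*I*√127)²/190915) = 872934492/1777991395 + (-127 - 127*I*√127)²/190915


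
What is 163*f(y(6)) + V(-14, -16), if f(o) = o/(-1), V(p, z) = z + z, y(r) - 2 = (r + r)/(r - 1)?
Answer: -3746/5 ≈ -749.20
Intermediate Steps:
y(r) = 2 + 2*r/(-1 + r) (y(r) = 2 + (r + r)/(r - 1) = 2 + (2*r)/(-1 + r) = 2 + 2*r/(-1 + r))
V(p, z) = 2*z
f(o) = -o
163*f(y(6)) + V(-14, -16) = 163*(-2*(-1 + 2*6)/(-1 + 6)) + 2*(-16) = 163*(-2*(-1 + 12)/5) - 32 = 163*(-2*11/5) - 32 = 163*(-1*22/5) - 32 = 163*(-22/5) - 32 = -3586/5 - 32 = -3746/5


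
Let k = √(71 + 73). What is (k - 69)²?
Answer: 3249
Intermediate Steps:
k = 12 (k = √144 = 12)
(k - 69)² = (12 - 69)² = (-57)² = 3249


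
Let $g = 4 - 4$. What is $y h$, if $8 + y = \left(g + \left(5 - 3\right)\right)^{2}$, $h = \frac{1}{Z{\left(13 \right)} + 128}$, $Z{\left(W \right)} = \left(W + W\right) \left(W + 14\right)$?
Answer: $- \frac{2}{415} \approx -0.0048193$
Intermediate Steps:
$Z{\left(W \right)} = 2 W \left(14 + W\right)$
$g = 0$
$h = \frac{1}{830}$ ($h = \frac{1}{2 \cdot 13 \left(14 + 13\right) + 128} = \frac{1}{2 \cdot 13 \cdot 27 + 128} = \frac{1}{702 + 128} = \frac{1}{830} \approx 0.0012048$)
$y = -4$ ($y = -8 + \left(0 + \left(5 - 3\right)\right)^{2} = -8 + \left(0 + 2\right)^{2} = -8 + 2^{2} = -8 + 4 = -4$)
$y h = \left(-4\right) \frac{1}{830} = - \frac{2}{415}$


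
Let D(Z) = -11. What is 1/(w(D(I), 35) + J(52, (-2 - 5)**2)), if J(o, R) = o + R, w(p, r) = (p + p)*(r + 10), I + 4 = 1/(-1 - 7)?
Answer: -1/889 ≈ -0.0011249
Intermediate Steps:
I = -33/8 (I = -4 + 1/(-1 - 7) = -4 + 1/(-8) = -4 - 1/8 = -33/8 ≈ -4.1250)
w(p, r) = 2*p*(10 + r) (w(p, r) = (2*p)*(10 + r) = 2*p*(10 + r))
J(o, R) = R + o
1/(w(D(I), 35) + J(52, (-2 - 5)**2)) = 1/(2*(-11)*(10 + 35) + ((-2 - 5)**2 + 52)) = 1/(2*(-11)*45 + ((-7)**2 + 52)) = 1/(-990 + (49 + 52)) = 1/(-990 + 101) = 1/(-889) = -1/889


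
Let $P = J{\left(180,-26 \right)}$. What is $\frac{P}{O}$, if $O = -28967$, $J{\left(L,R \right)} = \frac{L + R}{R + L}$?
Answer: $- \frac{1}{28967} \approx -3.4522 \cdot 10^{-5}$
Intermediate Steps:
$J{\left(L,R \right)} = 1$ ($J{\left(L,R \right)} = \frac{L + R}{L + R} = 1$)
$P = 1$
$\frac{P}{O} = 1 \frac{1}{-28967} = 1 \left(- \frac{1}{28967}\right) = - \frac{1}{28967}$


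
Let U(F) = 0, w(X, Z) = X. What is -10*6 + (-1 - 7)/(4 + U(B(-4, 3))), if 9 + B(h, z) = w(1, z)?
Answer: -62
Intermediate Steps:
B(h, z) = -8 (B(h, z) = -9 + 1 = -8)
-10*6 + (-1 - 7)/(4 + U(B(-4, 3))) = -10*6 + (-1 - 7)/(4 + 0) = -60 - 8/4 = -60 - 8*¼ = -60 - 2 = -62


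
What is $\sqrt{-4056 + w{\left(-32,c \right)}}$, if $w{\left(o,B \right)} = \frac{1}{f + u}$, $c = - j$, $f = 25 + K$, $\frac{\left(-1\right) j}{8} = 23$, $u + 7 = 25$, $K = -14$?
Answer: $\frac{17 i \sqrt{11803}}{29} \approx 63.686 i$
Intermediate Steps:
$u = 18$ ($u = -7 + 25 = 18$)
$j = -184$ ($j = \left(-8\right) 23 = -184$)
$f = 11$ ($f = 25 - 14 = 11$)
$c = 184$ ($c = \left(-1\right) \left(-184\right) = 184$)
$w{\left(o,B \right)} = \frac{1}{29}$ ($w{\left(o,B \right)} = \frac{1}{11 + 18} = \frac{1}{29}$)
$\sqrt{-4056 + w{\left(-32,c \right)}} = \sqrt{-4056 + \frac{1}{29}} = \sqrt{- \frac{117623}{29}} = \frac{17 i \sqrt{11803}}{29}$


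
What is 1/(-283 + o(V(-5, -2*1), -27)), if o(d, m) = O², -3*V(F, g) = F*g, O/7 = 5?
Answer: 1/942 ≈ 0.0010616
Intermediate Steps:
O = 35 (O = 7*5 = 35)
V(F, g) = -F*g/3
o(d, m) = 1225 (o(d, m) = 35² = 1225)
1/(-283 + o(V(-5, -2*1), -27)) = 1/(-283 + 1225) = 1/942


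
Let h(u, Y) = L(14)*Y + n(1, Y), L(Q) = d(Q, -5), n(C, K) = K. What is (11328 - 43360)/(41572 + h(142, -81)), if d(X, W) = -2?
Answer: -32032/41653 ≈ -0.76902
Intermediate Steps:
L(Q) = -2
h(u, Y) = -Y (h(u, Y) = -2*Y + Y = -Y)
(11328 - 43360)/(41572 + h(142, -81)) = (11328 - 43360)/(41572 - 1*(-81)) = -32032/(41572 + 81) = -32032/41653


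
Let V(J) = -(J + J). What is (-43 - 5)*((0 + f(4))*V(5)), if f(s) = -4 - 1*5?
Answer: -4320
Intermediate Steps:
f(s) = -9 (f(s) = -4 - 5 = -9)
V(J) = -2*J
(-43 - 5)*((0 + f(4))*V(5)) = (-43 - 5)*((0 - 9)*(-2*5)) = -(-432)*(-10) = -48*90 = -4320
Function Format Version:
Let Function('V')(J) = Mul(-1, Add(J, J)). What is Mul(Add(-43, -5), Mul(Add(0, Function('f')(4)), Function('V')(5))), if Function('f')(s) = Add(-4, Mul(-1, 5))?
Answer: -4320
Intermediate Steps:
Function('f')(s) = -9 (Function('f')(s) = Add(-4, -5) = -9)
Function('V')(J) = Mul(-2, J) (Function('V')(J) = Mul(-1, Mul(2, J)) = Mul(-2, J))
Mul(Add(-43, -5), Mul(Add(0, Function('f')(4)), Function('V')(5))) = Mul(Add(-43, -5), Mul(Add(0, -9), Mul(-2, 5))) = Mul(-48, Mul(-9, -10)) = Mul(-48, 90) = -4320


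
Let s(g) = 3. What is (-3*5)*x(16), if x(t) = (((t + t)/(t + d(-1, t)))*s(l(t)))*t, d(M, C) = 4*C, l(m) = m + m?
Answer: -288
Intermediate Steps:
l(m) = 2*m
x(t) = 6*t/5 (x(t) = (((t + t)/(t + 4*t))*3)*t = (((2*t)/((5*t)))*3)*t = (((2*t)*(1/(5*t)))*3)*t = ((⅖)*3)*t = 6*t/5)
(-3*5)*x(16) = (-3*5)*((6/5)*16) = -15*96/5 = -288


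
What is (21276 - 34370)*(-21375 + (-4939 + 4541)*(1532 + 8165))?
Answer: 50814946414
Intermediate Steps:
(21276 - 34370)*(-21375 + (-4939 + 4541)*(1532 + 8165)) = -13094*(-21375 - 398*9697) = -13094*(-21375 - 3859406) = -13094*(-3880781) = 50814946414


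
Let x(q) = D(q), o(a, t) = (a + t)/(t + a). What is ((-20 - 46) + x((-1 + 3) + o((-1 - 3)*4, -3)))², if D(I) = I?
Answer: 3969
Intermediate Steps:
o(a, t) = 1 (o(a, t) = (a + t)/(a + t) = 1)
x(q) = q
((-20 - 46) + x((-1 + 3) + o((-1 - 3)*4, -3)))² = ((-20 - 46) + ((-1 + 3) + 1))² = (-66 + (2 + 1))² = (-66 + 3)² = (-63)² = 3969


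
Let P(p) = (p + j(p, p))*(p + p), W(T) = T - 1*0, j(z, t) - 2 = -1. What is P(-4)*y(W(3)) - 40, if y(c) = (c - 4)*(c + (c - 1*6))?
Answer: -40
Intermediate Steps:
j(z, t) = 1 (j(z, t) = 2 - 1 = 1)
W(T) = T (W(T) = T + 0 = T)
P(p) = 2*p*(1 + p) (P(p) = (p + 1)*(p + p) = (1 + p)*(2*p) = 2*p*(1 + p))
y(c) = (-6 + 2*c)*(-4 + c) (y(c) = (-4 + c)*(c + (c - 6)) = (-4 + c)*(c + (-6 + c)) = (-4 + c)*(-6 + 2*c) = (-6 + 2*c)*(-4 + c))
P(-4)*y(W(3)) - 40 = (2*(-4)*(1 - 4))*(24 - 14*3 + 2*3²) - 40 = (2*(-4)*(-3))*(24 - 42 + 2*9) - 40 = 24*(24 - 42 + 18) - 40 = 24*0 - 40 = 0 - 40 = -40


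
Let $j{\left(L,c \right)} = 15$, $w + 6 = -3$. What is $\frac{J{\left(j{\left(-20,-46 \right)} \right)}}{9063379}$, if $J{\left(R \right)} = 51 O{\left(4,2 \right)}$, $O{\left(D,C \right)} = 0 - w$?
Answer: $\frac{459}{9063379} \approx 5.0643 \cdot 10^{-5}$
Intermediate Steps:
$w = -9$ ($w = -6 - 3 = -9$)
$O{\left(D,C \right)} = 9$ ($O{\left(D,C \right)} = 0 - -9 = 0 + 9 = 9$)
$J{\left(R \right)} = 459$ ($J{\left(R \right)} = 51 \cdot 9 = 459$)
$\frac{J{\left(j{\left(-20,-46 \right)} \right)}}{9063379} = \frac{459}{9063379}$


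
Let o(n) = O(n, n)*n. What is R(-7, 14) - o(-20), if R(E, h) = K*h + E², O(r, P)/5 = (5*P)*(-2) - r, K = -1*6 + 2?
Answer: 21993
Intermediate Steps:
K = -4 (K = -6 + 2 = -4)
O(r, P) = -50*P - 5*r (O(r, P) = 5*((5*P)*(-2) - r) = 5*(-10*P - r) = 5*(-r - 10*P) = -50*P - 5*r)
R(E, h) = E² - 4*h (R(E, h) = -4*h + E² = E² - 4*h)
o(n) = -55*n² (o(n) = (-50*n - 5*n)*n = (-55*n)*n = -55*n²)
R(-7, 14) - o(-20) = ((-7)² - 4*14) - (-55)*(-20)² = (49 - 56) - (-55)*400 = -7 - 1*(-22000) = -7 + 22000 = 21993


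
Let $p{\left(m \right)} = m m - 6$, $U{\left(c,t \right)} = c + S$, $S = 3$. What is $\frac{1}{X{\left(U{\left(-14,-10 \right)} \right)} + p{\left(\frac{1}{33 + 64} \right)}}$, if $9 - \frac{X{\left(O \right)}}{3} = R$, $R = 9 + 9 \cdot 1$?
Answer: $- \frac{9409}{310496} \approx -0.030303$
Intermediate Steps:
$U{\left(c,t \right)} = 3 + c$ ($U{\left(c,t \right)} = c + 3 = 3 + c$)
$p{\left(m \right)} = -6 + m^{2}$ ($p{\left(m \right)} = m^{2} - 6 = -6 + m^{2}$)
$R = 18$ ($R = 9 + 9 = 18$)
$X{\left(O \right)} = -27$ ($X{\left(O \right)} = 27 - 54 = -27$)
$\frac{1}{X{\left(U{\left(-14,-10 \right)} \right)} + p{\left(\frac{1}{33 + 64} \right)}} = \frac{1}{-27 - \left(6 - \left(\frac{1}{33 + 64}\right)^{2}\right)} = \frac{1}{-27 - \left(6 - \left(\frac{1}{97}\right)^{2}\right)} = \frac{1}{-27 + \left(-6 + \frac{1}{9409}\right)} = \frac{1}{-27 - \frac{56453}{9409}} = \frac{1}{- \frac{310496}{9409}} = - \frac{9409}{310496}$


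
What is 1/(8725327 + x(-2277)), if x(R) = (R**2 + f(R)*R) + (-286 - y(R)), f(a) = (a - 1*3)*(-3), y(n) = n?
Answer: -1/1662633 ≈ -6.0146e-7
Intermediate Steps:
f(a) = 9 - 3*a (f(a) = (a - 3)*(-3) = (-3 + a)*(-3) = 9 - 3*a)
x(R) = -286 + R**2 - R + R*(9 - 3*R) (x(R) = (R**2 + (9 - 3*R)*R) + (-286 - R) = (R**2 + R*(9 - 3*R)) + (-286 - R) = -286 + R**2 - R + R*(9 - 3*R))
1/(8725327 + x(-2277)) = 1/(8725327 + (-286 - 2*(-2277)**2 + 8*(-2277))) = 1/(8725327 + (-286 - 2*5184729 - 18216)) = 1/(8725327 + (-286 - 10369458 - 18216)) = 1/(8725327 - 10387960) = 1/(-1662633) = -1/1662633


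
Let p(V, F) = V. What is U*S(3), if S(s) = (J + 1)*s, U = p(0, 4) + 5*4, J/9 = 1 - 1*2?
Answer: -480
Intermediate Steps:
J = -9 (J = 9*(1 - 1*2) = 9*(1 - 2) = 9*(-1) = -9)
U = 20 (U = 0 + 5*4 = 0 + 20 = 20)
S(s) = -8*s (S(s) = (-9 + 1)*s = -8*s)
U*S(3) = 20*(-8*3) = 20*(-24) = -480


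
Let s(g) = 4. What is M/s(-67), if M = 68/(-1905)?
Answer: -17/1905 ≈ -0.0089239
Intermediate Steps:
M = -68/1905 (M = 68*(-1/1905) = -68/1905 ≈ -0.035696)
M/s(-67) = -68/1905/4 = -68/1905*¼ = -17/1905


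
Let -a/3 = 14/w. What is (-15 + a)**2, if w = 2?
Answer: 1296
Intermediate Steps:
a = -21 (a = -42/2 = -3*7 = -21)
(-15 + a)**2 = (-15 - 21)**2 = (-36)**2 = 1296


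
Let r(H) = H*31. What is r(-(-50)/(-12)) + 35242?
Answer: 210677/6 ≈ 35113.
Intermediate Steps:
r(H) = 31*H
r(-(-50)/(-12)) + 35242 = 31*(-(-50)/(-12)) + 35242 = 31*(-(-50)*(-1)/12) + 35242 = 31*(-10*5/12) + 35242 = 31*(-25/6) + 35242 = -775/6 + 35242 = 210677/6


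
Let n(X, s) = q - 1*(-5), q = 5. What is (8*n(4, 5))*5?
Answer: 400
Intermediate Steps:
n(X, s) = 10 (n(X, s) = 5 - 1*(-5) = 5 + 5 = 10)
(8*n(4, 5))*5 = (8*10)*5 = 80*5 = 400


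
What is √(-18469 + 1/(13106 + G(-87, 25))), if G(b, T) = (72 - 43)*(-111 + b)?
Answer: I*√250386521315/3682 ≈ 135.9*I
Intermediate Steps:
G(b, T) = -3219 + 29*b (G(b, T) = 29*(-111 + b) = -3219 + 29*b)
√(-18469 + 1/(13106 + G(-87, 25))) = √(-18469 + 1/(13106 + (-3219 + 29*(-87)))) = √(-18469 + 1/(13106 + (-3219 - 2523))) = √(-18469 + 1/(13106 - 5742)) = √(-18469 + 1/7364) = √(-136005715/7364) = I*√250386521315/3682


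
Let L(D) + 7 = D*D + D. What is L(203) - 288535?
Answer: -247130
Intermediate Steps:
L(D) = -7 + D + D² (L(D) = -7 + (D*D + D) = -7 + (D² + D) = -7 + (D + D²) = -7 + D + D²)
L(203) - 288535 = (-7 + 203 + 203²) - 288535 = (-7 + 203 + 41209) - 288535 = 41405 - 288535 = -247130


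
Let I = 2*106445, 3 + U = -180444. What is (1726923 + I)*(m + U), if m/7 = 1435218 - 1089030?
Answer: 4350746443497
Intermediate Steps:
U = -180447 (U = -3 - 180444 = -180447)
I = 212890
m = 2423316 (m = 7*(1435218 - 1089030) = 7*346188 = 2423316)
(1726923 + I)*(m + U) = (1726923 + 212890)*(2423316 - 180447) = 1939813*2242869 = 4350746443497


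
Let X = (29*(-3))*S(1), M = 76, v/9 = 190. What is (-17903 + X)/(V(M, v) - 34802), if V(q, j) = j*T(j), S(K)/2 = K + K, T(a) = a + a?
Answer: -18251/5813398 ≈ -0.0031395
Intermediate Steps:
T(a) = 2*a
S(K) = 4*K (S(K) = 2*(K + K) = 2*(2*K) = 4*K)
v = 1710 (v = 9*190 = 1710)
V(q, j) = 2*j² (V(q, j) = j*(2*j) = 2*j²)
X = -348 (X = (29*(-3))*(4*1) = -87*4 = -348)
(-17903 + X)/(V(M, v) - 34802) = (-17903 - 348)/(2*1710² - 34802) = -18251/(2*2924100 - 34802) = -18251/(5848200 - 34802) = -18251/5813398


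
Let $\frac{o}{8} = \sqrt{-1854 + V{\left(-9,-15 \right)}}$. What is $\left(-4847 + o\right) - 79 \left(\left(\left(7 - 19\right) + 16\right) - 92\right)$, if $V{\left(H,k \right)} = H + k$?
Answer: $2105 + 8 i \sqrt{1878} \approx 2105.0 + 346.69 i$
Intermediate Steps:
$o = 8 i \sqrt{1878}$ ($o = 8 \sqrt{-1854 - 24} = 8 \sqrt{-1878} = 8 i \sqrt{1878} \approx 346.69 i$)
$\left(-4847 + o\right) - 79 \left(\left(\left(7 - 19\right) + 16\right) - 92\right) = \left(-4847 + 8 i \sqrt{1878}\right) - 79 \left(\left(\left(7 - 19\right) + 16\right) - 92\right) = \left(-4847 + 8 i \sqrt{1878}\right) - 79 \left(\left(-12 + 16\right) - 92\right) = \left(-4847 + 8 i \sqrt{1878}\right) - 79 \left(4 - 92\right) = \left(-4847 + 8 i \sqrt{1878}\right) - -6952 = \left(-4847 + 8 i \sqrt{1878}\right) + 6952 = 2105 + 8 i \sqrt{1878}$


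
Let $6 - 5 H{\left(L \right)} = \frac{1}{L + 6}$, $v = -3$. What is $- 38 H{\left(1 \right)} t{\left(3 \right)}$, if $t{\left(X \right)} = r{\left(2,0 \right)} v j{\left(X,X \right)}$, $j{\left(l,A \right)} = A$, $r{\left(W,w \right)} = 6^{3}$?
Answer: $\frac{3028752}{35} \approx 86536.0$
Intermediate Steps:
$r{\left(W,w \right)} = 216$
$H{\left(L \right)} = \frac{6}{5} - \frac{1}{5 \left(6 + L\right)}$ ($H{\left(L \right)} = \frac{6}{5} - \frac{1}{5 \left(L + 6\right)} = \frac{6}{5} - \frac{1}{5 \left(6 + L\right)}$)
$t{\left(X \right)} = - 648 X$ ($t{\left(X \right)} = 216 \left(-3\right) X = - 648 X$)
$- 38 H{\left(1 \right)} t{\left(3 \right)} = - 38 \frac{35 + 6 \cdot 1}{5 \left(6 + 1\right)} \left(\left(-648\right) 3\right) = - 38 \frac{35 + 6}{5 \cdot 7} \left(-1944\right) = - 38 \cdot \frac{1}{5} \cdot \frac{1}{7} \cdot 41 \left(-1944\right) = \left(-38\right) \frac{41}{35} \left(-1944\right) = \left(- \frac{1558}{35}\right) \left(-1944\right) = \frac{3028752}{35}$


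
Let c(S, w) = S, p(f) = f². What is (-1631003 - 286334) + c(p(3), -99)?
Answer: -1917328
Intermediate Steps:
(-1631003 - 286334) + c(p(3), -99) = (-1631003 - 286334) + 3² = -1917337 + 9 = -1917328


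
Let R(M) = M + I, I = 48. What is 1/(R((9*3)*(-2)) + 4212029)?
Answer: 1/4212023 ≈ 2.3742e-7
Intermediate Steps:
R(M) = 48 + M (R(M) = M + 48 = 48 + M)
1/(R((9*3)*(-2)) + 4212029) = 1/((48 + (9*3)*(-2)) + 4212029) = 1/((48 + 27*(-2)) + 4212029) = 1/((48 - 54) + 4212029) = 1/(-6 + 4212029) = 1/4212023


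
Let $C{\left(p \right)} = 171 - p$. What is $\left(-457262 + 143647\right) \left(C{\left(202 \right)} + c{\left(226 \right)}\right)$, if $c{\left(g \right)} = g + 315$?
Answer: $-159943650$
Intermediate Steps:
$c{\left(g \right)} = 315 + g$
$\left(-457262 + 143647\right) \left(C{\left(202 \right)} + c{\left(226 \right)}\right) = \left(-457262 + 143647\right) \left(\left(171 - 202\right) + \left(315 + 226\right)\right) = - 313615 \left(\left(171 - 202\right) + 541\right) = - 313615 \left(-31 + 541\right) = \left(-313615\right) 510 = -159943650$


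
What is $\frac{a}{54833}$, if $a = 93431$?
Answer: $\frac{93431}{54833} \approx 1.7039$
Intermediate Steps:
$\frac{a}{54833} = \frac{93431}{54833}$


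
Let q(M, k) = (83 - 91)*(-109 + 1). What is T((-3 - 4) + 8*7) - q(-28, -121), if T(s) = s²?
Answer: 1537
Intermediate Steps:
q(M, k) = 864 (q(M, k) = -8*(-108) = 864)
T((-3 - 4) + 8*7) - q(-28, -121) = ((-3 - 4) + 8*7)² - 1*864 = (-7 + 56)² - 864 = 49² - 864 = 2401 - 864 = 1537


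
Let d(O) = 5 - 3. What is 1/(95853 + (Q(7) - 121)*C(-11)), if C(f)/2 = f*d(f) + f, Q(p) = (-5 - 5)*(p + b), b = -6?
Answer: 1/104499 ≈ 9.5695e-6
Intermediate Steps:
d(O) = 2
Q(p) = 60 - 10*p (Q(p) = (-5 - 5)*(p - 6) = -10*(-6 + p) = 60 - 10*p)
C(f) = 6*f (C(f) = 2*(f*2 + f) = 2*(2*f + f) = 2*(3*f) = 6*f)
1/(95853 + (Q(7) - 121)*C(-11)) = 1/(95853 + ((60 - 10*7) - 121)*(6*(-11))) = 1/(95853 + ((60 - 70) - 121)*(-66)) = 1/(95853 + (-10 - 121)*(-66)) = 1/(95853 - 131*(-66)) = 1/(95853 + 8646) = 1/104499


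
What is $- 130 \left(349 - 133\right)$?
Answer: $-28080$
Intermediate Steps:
$- 130 \left(349 - 133\right) = \left(-130\right) 216 = -28080$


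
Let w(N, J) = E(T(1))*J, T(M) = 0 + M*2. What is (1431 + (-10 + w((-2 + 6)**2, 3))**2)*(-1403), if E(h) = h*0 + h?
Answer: -2030141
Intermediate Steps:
T(M) = 2*M (T(M) = 0 + 2*M = 2*M)
E(h) = h (E(h) = 0 + h = h)
w(N, J) = 2*J (w(N, J) = (2*1)*J = 2*J)
(1431 + (-10 + w((-2 + 6)**2, 3))**2)*(-1403) = (1431 + (-10 + 2*3)**2)*(-1403) = (1431 + (-10 + 6)**2)*(-1403) = (1431 + (-4)**2)*(-1403) = (1431 + 16)*(-1403) = 1447*(-1403) = -2030141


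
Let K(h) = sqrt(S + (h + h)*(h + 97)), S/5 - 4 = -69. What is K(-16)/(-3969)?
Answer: -I*sqrt(2917)/3969 ≈ -0.013608*I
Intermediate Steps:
S = -325 (S = 20 + 5*(-69) = 20 - 345 = -325)
K(h) = sqrt(-325 + 2*h*(97 + h)) (K(h) = sqrt(-325 + (h + h)*(h + 97)) = sqrt(-325 + (2*h)*(97 + h)) = sqrt(-325 + 2*h*(97 + h)))
K(-16)/(-3969) = sqrt(-325 + 2*(-16)**2 + 194*(-16))/(-3969) = sqrt(-325 + 2*256 - 3104)*(-1/3969) = sqrt(-325 + 512 - 3104)*(-1/3969) = sqrt(-2917)*(-1/3969) = (I*sqrt(2917))*(-1/3969) = -I*sqrt(2917)/3969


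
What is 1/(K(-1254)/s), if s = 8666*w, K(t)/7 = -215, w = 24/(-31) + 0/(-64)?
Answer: 29712/6665 ≈ 4.4579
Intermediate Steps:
w = -24/31 (w = 24*(-1/31) + 0*(-1/64) = -24/31 + 0 = -24/31 ≈ -0.77419)
K(t) = -1505 (K(t) = 7*(-215) = -1505)
s = -207984/31 (s = 8666*(-24/31) = -207984/31 ≈ -6709.2)
1/(K(-1254)/s) = 1/(-1505/(-207984/31)) = 1/(-1505*(-31/207984)) = 1/(6665/29712) = 29712/6665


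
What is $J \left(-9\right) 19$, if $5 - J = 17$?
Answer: $2052$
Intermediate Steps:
$J = -12$ ($J = 5 - 17 = -12$)
$J \left(-9\right) 19 = \left(-12\right) \left(-9\right) 19 = 108 \cdot 19 = 2052$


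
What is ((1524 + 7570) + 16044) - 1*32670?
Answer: -7532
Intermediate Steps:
((1524 + 7570) + 16044) - 1*32670 = (9094 + 16044) - 32670 = 25138 - 32670 = -7532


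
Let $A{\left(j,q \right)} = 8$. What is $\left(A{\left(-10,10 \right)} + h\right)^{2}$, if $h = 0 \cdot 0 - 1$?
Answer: $49$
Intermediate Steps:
$h = -1$ ($h = 0 - 1 = -1$)
$\left(A{\left(-10,10 \right)} + h\right)^{2} = \left(8 - 1\right)^{2} = 7^{2} = 49$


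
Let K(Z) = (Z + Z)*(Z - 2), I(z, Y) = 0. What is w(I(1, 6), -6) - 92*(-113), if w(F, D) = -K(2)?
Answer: 10396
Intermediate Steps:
K(Z) = 2*Z*(-2 + Z) (K(Z) = (2*Z)*(-2 + Z) = 2*Z*(-2 + Z))
w(F, D) = 0 (w(F, D) = -2*2*(-2 + 2) = -2*2*0 = -1*0 = 0)
w(I(1, 6), -6) - 92*(-113) = 0 - 92*(-113) = 0 + 10396 = 10396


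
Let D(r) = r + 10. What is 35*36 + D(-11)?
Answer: 1259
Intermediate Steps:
D(r) = 10 + r
35*36 + D(-11) = 35*36 + (10 - 11) = 1260 - 1 = 1259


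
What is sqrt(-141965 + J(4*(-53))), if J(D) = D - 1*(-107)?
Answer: I*sqrt(142070) ≈ 376.92*I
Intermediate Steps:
J(D) = 107 + D (J(D) = D + 107 = 107 + D)
sqrt(-141965 + J(4*(-53))) = sqrt(-141965 + (107 + 4*(-53))) = sqrt(-141965 + (107 - 212)) = sqrt(-141965 - 105) = sqrt(-142070) = I*sqrt(142070)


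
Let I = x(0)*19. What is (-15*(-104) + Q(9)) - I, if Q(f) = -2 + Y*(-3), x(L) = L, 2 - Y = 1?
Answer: 1555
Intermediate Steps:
Y = 1 (Y = 2 - 1*1 = 2 - 1 = 1)
Q(f) = -5 (Q(f) = -2 + 1*(-3) = -2 - 3 = -5)
I = 0 (I = 0*19 = 0)
(-15*(-104) + Q(9)) - I = (-15*(-104) - 5) - 1*0 = (1560 - 5) + 0 = 1555 + 0 = 1555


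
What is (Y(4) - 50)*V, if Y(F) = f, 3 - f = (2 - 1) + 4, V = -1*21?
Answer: 1092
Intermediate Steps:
V = -21
f = -2 (f = 3 - ((2 - 1) + 4) = 3 - (1 + 4) = 3 - 1*5 = 3 - 5 = -2)
Y(F) = -2
(Y(4) - 50)*V = (-2 - 50)*(-21) = -52*(-21) = 1092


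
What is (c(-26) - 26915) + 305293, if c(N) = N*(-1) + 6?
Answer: 278410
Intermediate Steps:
c(N) = 6 - N (c(N) = -N + 6 = 6 - N)
(c(-26) - 26915) + 305293 = ((6 - 1*(-26)) - 26915) + 305293 = ((6 + 26) - 26915) + 305293 = (32 - 26915) + 305293 = -26883 + 305293 = 278410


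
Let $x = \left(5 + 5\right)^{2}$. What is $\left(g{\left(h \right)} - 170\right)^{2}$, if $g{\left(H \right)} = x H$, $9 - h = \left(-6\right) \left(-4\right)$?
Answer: $2788900$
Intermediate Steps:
$h = -15$ ($h = 9 - \left(-6\right) \left(-4\right) = 9 - 24 = -15$)
$x = 100$ ($x = 10^{2} = 100$)
$g{\left(H \right)} = 100 H$
$\left(g{\left(h \right)} - 170\right)^{2} = \left(100 \left(-15\right) - 170\right)^{2} = \left(-1500 - 170\right)^{2} = \left(-1670\right)^{2} = 2788900$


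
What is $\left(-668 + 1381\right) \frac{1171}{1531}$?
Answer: $\frac{834923}{1531} \approx 545.34$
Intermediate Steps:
$\left(-668 + 1381\right) \frac{1171}{1531} = 713 \cdot 1171 \cdot \frac{1}{1531} = 713 \cdot \frac{1171}{1531} = \frac{834923}{1531}$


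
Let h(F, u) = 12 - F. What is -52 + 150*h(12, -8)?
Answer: -52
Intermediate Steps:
-52 + 150*h(12, -8) = -52 + 150*(12 - 1*12) = -52 + 150*(12 - 12) = -52 + 150*0 = -52 + 0 = -52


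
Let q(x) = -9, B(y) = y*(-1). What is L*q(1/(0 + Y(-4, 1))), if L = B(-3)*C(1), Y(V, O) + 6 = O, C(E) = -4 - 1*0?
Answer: 108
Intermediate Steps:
C(E) = -4 (C(E) = -4 + 0 = -4)
B(y) = -y
Y(V, O) = -6 + O
L = -12 (L = -1*(-3)*(-4) = 3*(-4) = -12)
L*q(1/(0 + Y(-4, 1))) = -12*(-9) = 108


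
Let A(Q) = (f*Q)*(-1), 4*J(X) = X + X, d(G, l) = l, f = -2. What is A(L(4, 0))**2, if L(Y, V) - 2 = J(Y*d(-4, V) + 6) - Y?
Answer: 4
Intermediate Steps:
J(X) = X/2 (J(X) = (X + X)/4 = (2*X)/4 = X/2)
L(Y, V) = 5 - Y + V*Y/2 (L(Y, V) = 2 + ((Y*V + 6)/2 - Y) = 2 + ((V*Y + 6)/2 - Y) = 2 + ((6 + V*Y)/2 - Y) = 2 + ((3 + V*Y/2) - Y) = 2 + (3 - Y + V*Y/2) = 5 - Y + V*Y/2)
A(Q) = 2*Q (A(Q) = -2*Q*(-1) = 2*Q)
A(L(4, 0))**2 = (2*(5 - 1*4 + (1/2)*0*4))**2 = (2*(5 - 4 + 0))**2 = (2*1)**2 = 2**2 = 4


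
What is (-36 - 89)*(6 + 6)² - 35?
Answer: -18035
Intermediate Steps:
(-36 - 89)*(6 + 6)² - 35 = -125*12² - 35 = -125*144 - 35 = -18000 - 35 = -18035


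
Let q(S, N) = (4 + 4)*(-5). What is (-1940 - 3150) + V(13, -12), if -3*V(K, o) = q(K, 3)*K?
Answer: -14750/3 ≈ -4916.7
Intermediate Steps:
q(S, N) = -40 (q(S, N) = 8*(-5) = -40)
V(K, o) = 40*K/3 (V(K, o) = -(-40)*K/3 = 40*K/3)
(-1940 - 3150) + V(13, -12) = (-1940 - 3150) + (40/3)*13 = -5090 + 520/3 = -14750/3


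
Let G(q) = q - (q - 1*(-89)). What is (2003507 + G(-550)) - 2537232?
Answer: -533814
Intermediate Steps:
G(q) = -89 (G(q) = q - (q + 89) = q - (89 + q) = q + (-89 - q) = -89)
(2003507 + G(-550)) - 2537232 = (2003507 - 89) - 2537232 = 2003418 - 2537232 = -533814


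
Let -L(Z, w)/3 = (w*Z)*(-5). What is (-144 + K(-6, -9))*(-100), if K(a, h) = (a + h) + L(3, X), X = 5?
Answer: -6600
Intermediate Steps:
L(Z, w) = 15*Z*w (L(Z, w) = -3*w*Z*(-5) = -3*Z*w*(-5) = -(-15)*Z*w = 15*Z*w)
K(a, h) = 225 + a + h (K(a, h) = (a + h) + 15*3*5 = (a + h) + 225 = 225 + a + h)
(-144 + K(-6, -9))*(-100) = (-144 + (225 - 6 - 9))*(-100) = (-144 + 210)*(-100) = 66*(-100) = -6600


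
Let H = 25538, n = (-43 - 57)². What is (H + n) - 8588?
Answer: 26950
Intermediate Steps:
n = 10000 (n = (-100)² = 10000)
(H + n) - 8588 = (25538 + 10000) - 8588 = 35538 - 8588 = 26950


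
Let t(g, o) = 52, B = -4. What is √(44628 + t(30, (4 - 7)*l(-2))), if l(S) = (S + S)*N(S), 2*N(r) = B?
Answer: 2*√11170 ≈ 211.38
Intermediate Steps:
N(r) = -2 (N(r) = (½)*(-4) = -2)
l(S) = -4*S (l(S) = (S + S)*(-2) = (2*S)*(-2) = -4*S)
√(44628 + t(30, (4 - 7)*l(-2))) = √(44628 + 52) = √44680 = 2*√11170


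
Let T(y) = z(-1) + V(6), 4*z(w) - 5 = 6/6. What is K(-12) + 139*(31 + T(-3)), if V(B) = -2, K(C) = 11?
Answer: 8501/2 ≈ 4250.5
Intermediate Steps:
z(w) = 3/2 (z(w) = 5/4 + (6/6)/4 = 5/4 + (6*(⅙))/4 = 5/4 + (¼)*1 = 5/4 + ¼ = 3/2)
T(y) = -½ (T(y) = 3/2 - 2 = -½)
K(-12) + 139*(31 + T(-3)) = 11 + 139*(31 - ½) = 11 + 139*(61/2) = 11 + 8479/2 = 8501/2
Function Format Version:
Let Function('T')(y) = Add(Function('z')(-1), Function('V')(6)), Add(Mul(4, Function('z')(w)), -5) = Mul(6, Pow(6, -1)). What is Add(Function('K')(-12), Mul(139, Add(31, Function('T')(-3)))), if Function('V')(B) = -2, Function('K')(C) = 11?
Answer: Rational(8501, 2) ≈ 4250.5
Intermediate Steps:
Function('z')(w) = Rational(3, 2) (Function('z')(w) = Add(Rational(5, 4), Mul(Rational(1, 4), Mul(6, Pow(6, -1)))) = Add(Rational(5, 4), Mul(Rational(1, 4), Mul(6, Rational(1, 6)))) = Add(Rational(5, 4), Mul(Rational(1, 4), 1)) = Add(Rational(5, 4), Rational(1, 4)) = Rational(3, 2))
Function('T')(y) = Rational(-1, 2) (Function('T')(y) = Add(Rational(3, 2), -2) = Rational(-1, 2))
Add(Function('K')(-12), Mul(139, Add(31, Function('T')(-3)))) = Add(11, Mul(139, Add(31, Rational(-1, 2)))) = Add(11, Mul(139, Rational(61, 2))) = Add(11, Rational(8479, 2)) = Rational(8501, 2)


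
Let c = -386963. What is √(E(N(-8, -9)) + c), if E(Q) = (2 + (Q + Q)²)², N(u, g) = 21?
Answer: √2731793 ≈ 1652.8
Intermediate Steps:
E(Q) = (2 + 4*Q²)² (E(Q) = (2 + (2*Q)²)² = (2 + 4*Q²)²)
√(E(N(-8, -9)) + c) = √(4*(1 + 2*21²)² - 386963) = √(4*(1 + 2*441)² - 386963) = √(4*(1 + 882)² - 386963) = √(4*883² - 386963) = √(4*779689 - 386963) = √(3118756 - 386963) = √2731793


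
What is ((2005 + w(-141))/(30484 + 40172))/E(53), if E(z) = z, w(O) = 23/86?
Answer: 172453/322050048 ≈ 0.00053549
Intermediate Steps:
w(O) = 23/86 (w(O) = 23*(1/86) = 23/86)
((2005 + w(-141))/(30484 + 40172))/E(53) = ((2005 + 23/86)/(30484 + 40172))/53 = ((172453/86)/70656)*(1/53) = ((172453/86)*(1/70656))*(1/53) = (172453/6076416)*(1/53) = 172453/322050048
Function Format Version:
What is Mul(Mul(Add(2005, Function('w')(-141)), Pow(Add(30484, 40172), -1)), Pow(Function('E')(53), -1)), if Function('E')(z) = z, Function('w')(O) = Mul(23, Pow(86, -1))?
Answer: Rational(172453, 322050048) ≈ 0.00053549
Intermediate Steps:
Function('w')(O) = Rational(23, 86) (Function('w')(O) = Mul(23, Rational(1, 86)) = Rational(23, 86))
Mul(Mul(Add(2005, Function('w')(-141)), Pow(Add(30484, 40172), -1)), Pow(Function('E')(53), -1)) = Mul(Mul(Add(2005, Rational(23, 86)), Pow(Add(30484, 40172), -1)), Pow(53, -1)) = Mul(Mul(Rational(172453, 86), Pow(70656, -1)), Rational(1, 53)) = Mul(Mul(Rational(172453, 86), Rational(1, 70656)), Rational(1, 53)) = Mul(Rational(172453, 6076416), Rational(1, 53)) = Rational(172453, 322050048)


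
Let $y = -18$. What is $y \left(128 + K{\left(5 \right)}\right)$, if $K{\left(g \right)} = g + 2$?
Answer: $-2430$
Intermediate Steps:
$K{\left(g \right)} = 2 + g$
$y \left(128 + K{\left(5 \right)}\right) = - 18 \left(128 + \left(2 + 5\right)\right) = - 18 \left(128 + 7\right) = \left(-18\right) 135 = -2430$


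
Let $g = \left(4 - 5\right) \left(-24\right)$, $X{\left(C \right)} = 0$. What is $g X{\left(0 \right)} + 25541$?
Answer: $25541$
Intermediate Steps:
$g = 24$ ($g = \left(4 - 5\right) \left(-24\right) = \left(-1\right) \left(-24\right) = 24$)
$g X{\left(0 \right)} + 25541 = 24 \cdot 0 + 25541 = 0 + 25541 = 25541$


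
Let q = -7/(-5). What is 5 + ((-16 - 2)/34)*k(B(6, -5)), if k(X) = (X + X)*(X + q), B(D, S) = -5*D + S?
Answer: -21083/17 ≈ -1240.2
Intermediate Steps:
B(D, S) = S - 5*D
q = 7/5 (q = -7*(-⅕) = 7/5 ≈ 1.4000)
k(X) = 2*X*(7/5 + X) (k(X) = (X + X)*(X + 7/5) = (2*X)*(7/5 + X) = 2*X*(7/5 + X))
5 + ((-16 - 2)/34)*k(B(6, -5)) = 5 + ((-16 - 2)/34)*(2*(-5 - 5*6)*(7 + 5*(-5 - 5*6))/5) = 5 + (-18*1/34)*(2*(-5 - 30)*(7 + 5*(-5 - 30))/5) = 5 - 18*(-35)*(7 + 5*(-35))/85 = 5 - 18*(-35)*(7 - 175)/85 = 5 - 18*(-35)*(-168)/85 = 5 - 9/17*2352 = 5 - 21168/17 = -21083/17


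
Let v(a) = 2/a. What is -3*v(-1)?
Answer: 6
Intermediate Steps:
-3*v(-1) = -6/(-1) = -6*(-1) = -3*(-2) = 6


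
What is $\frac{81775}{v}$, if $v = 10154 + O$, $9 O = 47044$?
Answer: $\frac{147195}{27686} \approx 5.3166$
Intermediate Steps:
$O = \frac{47044}{9}$ ($O = \frac{1}{9} \cdot 47044 = \frac{47044}{9} \approx 5227.1$)
$v = \frac{138430}{9}$ ($v = 10154 + \frac{47044}{9} = \frac{138430}{9} \approx 15381.0$)
$\frac{81775}{v} = \frac{81775}{\frac{138430}{9}} = 81775 \cdot \frac{9}{138430} = \frac{147195}{27686}$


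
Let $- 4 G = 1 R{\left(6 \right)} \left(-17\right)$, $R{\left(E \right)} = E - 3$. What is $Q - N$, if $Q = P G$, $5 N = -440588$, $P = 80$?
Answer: $\frac{445688}{5} \approx 89138.0$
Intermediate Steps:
$R{\left(E \right)} = -3 + E$
$N = - \frac{440588}{5}$ ($N = \frac{1}{5} \left(-440588\right) = - \frac{440588}{5} \approx -88118.0$)
$G = \frac{51}{4}$ ($G = - \frac{1 \left(-3 + 6\right) \left(-17\right)}{4} = - \frac{1 \cdot 3 \left(-17\right)}{4} = - \frac{3 \left(-17\right)}{4} = \left(- \frac{1}{4}\right) \left(-51\right) = \frac{51}{4} \approx 12.75$)
$Q = 1020$ ($Q = 80 \cdot \frac{51}{4} = 1020$)
$Q - N = 1020 - - \frac{440588}{5} = 1020 + \frac{440588}{5} = \frac{445688}{5}$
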